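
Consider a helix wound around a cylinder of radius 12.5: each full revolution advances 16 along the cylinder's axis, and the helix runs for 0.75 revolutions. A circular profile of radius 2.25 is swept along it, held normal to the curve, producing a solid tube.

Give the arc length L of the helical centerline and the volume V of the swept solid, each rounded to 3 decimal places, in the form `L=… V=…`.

2πR = 2π·12.5 = 78.539816
per-turn = √(78.539816² + 16²) = √(6168.5028 + 256) = √6424.5028 = 80.152996
L = 0.75 × 80.152996 = 60.114747
V = π·2.25² × L = 15.904313 × 60.114747 = 956.083739

L=60.115 V=956.084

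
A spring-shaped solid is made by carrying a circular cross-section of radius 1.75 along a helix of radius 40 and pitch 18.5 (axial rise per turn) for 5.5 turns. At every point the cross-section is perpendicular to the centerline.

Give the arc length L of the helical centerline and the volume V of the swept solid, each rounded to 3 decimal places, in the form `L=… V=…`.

2πR = 2π·40 = 251.327412
per-turn = √(251.327412² + 18.5²) = √(63165.4682 + 342.25) = √63507.7182 = 252.007377
L = 5.5 × 252.007377 = 1386.040575
V = π·1.75² × L = 9.621128 × 1386.040575 = 13335.273091

L=1386.041 V=13335.273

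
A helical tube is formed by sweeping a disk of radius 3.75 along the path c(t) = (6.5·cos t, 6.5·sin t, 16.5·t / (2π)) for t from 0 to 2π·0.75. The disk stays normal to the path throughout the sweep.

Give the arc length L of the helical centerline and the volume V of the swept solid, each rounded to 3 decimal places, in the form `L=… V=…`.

2πR = 2π·6.5 = 40.840704
per-turn = √(40.840704² + 16.5²) = √(1667.9631 + 272.25) = √1940.2131 = 44.047851
L = 0.75 × 44.047851 = 33.035888
V = π·3.75² × L = 44.178647 × 33.035888 = 1459.480822

L=33.036 V=1459.481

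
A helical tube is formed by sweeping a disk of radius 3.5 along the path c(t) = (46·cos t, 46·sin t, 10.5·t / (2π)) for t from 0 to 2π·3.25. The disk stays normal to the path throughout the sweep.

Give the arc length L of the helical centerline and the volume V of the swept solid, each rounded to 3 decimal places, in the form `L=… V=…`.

L=939.956 V=36173.741

2πR = 2π·46 = 289.026524
per-turn = √(289.026524² + 10.5²) = √(83536.3317 + 110.25) = √83646.5817 = 289.217188
L = 3.25 × 289.217188 = 939.955860
V = π·3.5² × L = 38.484510 × 939.955860 = 36173.740699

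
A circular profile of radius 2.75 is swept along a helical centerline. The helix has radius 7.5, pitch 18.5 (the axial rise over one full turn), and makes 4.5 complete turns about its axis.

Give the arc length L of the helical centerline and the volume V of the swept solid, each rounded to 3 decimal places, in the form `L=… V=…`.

2πR = 2π·7.5 = 47.123890
per-turn = √(47.123890² + 18.5²) = √(2220.6610 + 342.25) = √2562.9110 = 50.625201
L = 4.5 × 50.625201 = 227.813405
V = π·2.75² × L = 23.758294 × 227.813405 = 5412.457957

L=227.813 V=5412.458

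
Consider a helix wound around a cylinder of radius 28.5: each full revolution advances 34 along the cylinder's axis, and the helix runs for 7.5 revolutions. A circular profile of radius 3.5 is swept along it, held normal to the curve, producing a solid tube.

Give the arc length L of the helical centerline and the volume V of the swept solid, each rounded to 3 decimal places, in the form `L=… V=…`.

L=1367.025 V=52609.281

2πR = 2π·28.5 = 179.070781
per-turn = √(179.070781² + 34²) = √(32066.3447 + 1156) = √33222.3447 = 182.269978
L = 7.5 × 182.269978 = 1367.024831
V = π·3.5² × L = 38.484510 × 1367.024831 = 52609.280798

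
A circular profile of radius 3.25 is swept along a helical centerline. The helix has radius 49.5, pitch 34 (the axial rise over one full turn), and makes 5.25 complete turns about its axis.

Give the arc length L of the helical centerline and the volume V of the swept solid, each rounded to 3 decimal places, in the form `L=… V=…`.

2πR = 2π·49.5 = 311.017673
per-turn = √(311.017673² + 34²) = √(96731.9927 + 1156) = √97887.9927 = 312.870569
L = 5.25 × 312.870569 = 1642.570485
V = π·3.25² × L = 33.183072 × 1642.570485 = 54505.535348

L=1642.570 V=54505.535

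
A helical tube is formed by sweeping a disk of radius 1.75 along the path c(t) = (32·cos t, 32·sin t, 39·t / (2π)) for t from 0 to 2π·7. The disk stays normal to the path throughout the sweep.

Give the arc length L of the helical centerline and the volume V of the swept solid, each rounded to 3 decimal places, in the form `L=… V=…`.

L=1433.666 V=13793.483

2πR = 2π·32 = 201.061930
per-turn = √(201.061930² + 39²) = √(40425.8996 + 1521) = √41946.8996 = 204.809423
L = 7 × 204.809423 = 1433.665959
V = π·1.75² × L = 9.621128 × 1433.665959 = 13793.482985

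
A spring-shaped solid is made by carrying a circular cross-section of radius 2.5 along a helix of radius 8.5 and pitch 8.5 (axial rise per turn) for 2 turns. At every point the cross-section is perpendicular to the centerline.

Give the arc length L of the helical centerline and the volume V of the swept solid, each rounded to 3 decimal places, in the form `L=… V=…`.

2πR = 2π·8.5 = 53.407075
per-turn = √(53.407075² + 8.5²) = √(2852.3157 + 72.25) = √2924.5657 = 54.079254
L = 2 × 54.079254 = 108.158507
V = π·2.5² × L = 19.634954 × 108.158507 = 2123.687323

L=108.159 V=2123.687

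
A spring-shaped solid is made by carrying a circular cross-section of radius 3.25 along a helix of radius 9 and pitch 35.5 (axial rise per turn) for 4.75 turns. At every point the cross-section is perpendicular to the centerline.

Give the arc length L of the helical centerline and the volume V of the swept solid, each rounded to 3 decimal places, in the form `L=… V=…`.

2πR = 2π·9 = 56.548668
per-turn = √(56.548668² + 35.5²) = √(3197.7518 + 1260.25) = √4458.0018 = 66.768270
L = 4.75 × 66.768270 = 317.149281
V = π·3.25² × L = 33.183072 × 317.149281 = 10523.987542

L=317.149 V=10523.988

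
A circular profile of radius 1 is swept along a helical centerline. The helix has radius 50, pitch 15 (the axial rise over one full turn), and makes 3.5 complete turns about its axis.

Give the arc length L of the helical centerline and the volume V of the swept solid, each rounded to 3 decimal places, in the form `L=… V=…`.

L=1100.810 V=3458.297

2πR = 2π·50 = 314.159265
per-turn = √(314.159265² + 15²) = √(98696.0440 + 225) = √98921.0440 = 314.517160
L = 3.5 × 314.517160 = 1100.810060
V = π·1² × L = 3.141593 × 1100.810060 = 3458.296799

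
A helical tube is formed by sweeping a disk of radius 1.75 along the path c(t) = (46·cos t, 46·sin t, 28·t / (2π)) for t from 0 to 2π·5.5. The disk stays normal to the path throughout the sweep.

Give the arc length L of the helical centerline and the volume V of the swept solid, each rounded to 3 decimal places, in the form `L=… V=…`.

L=1597.088 V=15365.787

2πR = 2π·46 = 289.026524
per-turn = √(289.026524² + 28²) = √(83536.3317 + 784) = √84320.3317 = 290.379634
L = 5.5 × 290.379634 = 1597.087985
V = π·1.75² × L = 9.621128 × 1597.087985 = 15365.787137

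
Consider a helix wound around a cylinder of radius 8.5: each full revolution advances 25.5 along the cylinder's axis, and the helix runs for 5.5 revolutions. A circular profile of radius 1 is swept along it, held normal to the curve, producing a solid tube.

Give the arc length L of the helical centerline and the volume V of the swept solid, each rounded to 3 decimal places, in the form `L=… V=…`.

2πR = 2π·8.5 = 53.407075
per-turn = √(53.407075² + 25.5²) = √(2852.3157 + 650.25) = √3502.5657 = 59.182478
L = 5.5 × 59.182478 = 325.503628
V = π·1² × L = 3.141593 × 325.503628 = 1022.599805

L=325.504 V=1022.600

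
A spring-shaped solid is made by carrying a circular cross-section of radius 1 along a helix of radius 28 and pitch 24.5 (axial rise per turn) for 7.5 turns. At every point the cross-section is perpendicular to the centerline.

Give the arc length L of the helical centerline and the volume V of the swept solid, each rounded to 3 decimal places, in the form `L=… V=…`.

L=1332.202 V=4185.236

2πR = 2π·28 = 175.929189
per-turn = √(175.929189² + 24.5²) = √(30951.0794 + 600.25) = √31551.3294 = 177.626939
L = 7.5 × 177.626939 = 1332.202041
V = π·1² × L = 3.141593 × 1332.202041 = 4185.236146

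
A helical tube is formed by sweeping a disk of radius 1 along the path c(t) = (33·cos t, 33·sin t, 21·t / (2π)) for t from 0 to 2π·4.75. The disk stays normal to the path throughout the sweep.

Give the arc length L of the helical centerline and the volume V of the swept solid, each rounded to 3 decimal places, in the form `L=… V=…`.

2πR = 2π·33 = 207.345115
per-turn = √(207.345115² + 21²) = √(42991.9968 + 441) = √43432.9968 = 208.405846
L = 4.75 × 208.405846 = 989.927770
V = π·1² × L = 3.141593 × 989.927770 = 3109.949810

L=989.928 V=3109.950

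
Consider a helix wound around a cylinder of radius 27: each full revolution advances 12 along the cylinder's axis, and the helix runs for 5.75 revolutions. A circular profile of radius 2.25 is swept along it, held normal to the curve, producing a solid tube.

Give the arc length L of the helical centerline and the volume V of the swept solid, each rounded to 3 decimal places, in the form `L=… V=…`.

L=977.902 V=15552.857

2πR = 2π·27 = 169.646003
per-turn = √(169.646003² + 12²) = √(28779.7664 + 144) = √28923.7664 = 170.069887
L = 5.75 × 170.069887 = 977.901850
V = π·2.25² × L = 15.904313 × 977.901850 = 15552.856914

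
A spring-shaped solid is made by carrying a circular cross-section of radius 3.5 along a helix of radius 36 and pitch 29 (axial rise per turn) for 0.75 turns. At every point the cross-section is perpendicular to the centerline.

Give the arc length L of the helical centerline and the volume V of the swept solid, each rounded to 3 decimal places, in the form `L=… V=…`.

2πR = 2π·36 = 226.194671
per-turn = √(226.194671² + 29²) = √(51164.0292 + 841) = √52005.0292 = 228.046112
L = 0.75 × 228.046112 = 171.034584
V = π·3.5² × L = 38.484510 × 171.034584 = 6582.182160

L=171.035 V=6582.182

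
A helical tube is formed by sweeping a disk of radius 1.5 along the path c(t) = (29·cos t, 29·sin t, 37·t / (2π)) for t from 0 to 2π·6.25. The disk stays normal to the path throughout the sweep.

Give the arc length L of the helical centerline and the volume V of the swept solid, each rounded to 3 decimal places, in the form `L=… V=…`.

2πR = 2π·29 = 182.212374
per-turn = √(182.212374² + 37²) = √(33201.3492 + 1369) = √34570.3492 = 185.931033
L = 6.25 × 185.931033 = 1162.068959
V = π·1.5² × L = 7.068583 × 1162.068959 = 8214.181436

L=1162.069 V=8214.181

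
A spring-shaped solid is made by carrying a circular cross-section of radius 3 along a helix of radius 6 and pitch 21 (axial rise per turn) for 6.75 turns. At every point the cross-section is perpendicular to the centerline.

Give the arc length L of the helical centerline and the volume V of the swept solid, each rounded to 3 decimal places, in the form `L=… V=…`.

2πR = 2π·6 = 37.699112
per-turn = √(37.699112² + 21²) = √(1421.2230 + 441) = √1862.2230 = 43.153482
L = 6.75 × 43.153482 = 291.286005
V = π·3² × L = 28.274334 × 291.286005 = 8235.917774

L=291.286 V=8235.918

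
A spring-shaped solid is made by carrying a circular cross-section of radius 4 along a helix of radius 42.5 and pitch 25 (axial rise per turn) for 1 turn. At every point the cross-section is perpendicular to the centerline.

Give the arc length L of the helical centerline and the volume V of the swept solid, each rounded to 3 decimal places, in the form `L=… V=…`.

2πR = 2π·42.5 = 267.035376
per-turn = √(267.035376² + 25²) = √(71307.8918 + 625) = √71932.8918 = 268.203079
L = 1 × 268.203079 = 268.203079
V = π·4² × L = 50.265482 × 268.203079 = 13481.357182

L=268.203 V=13481.357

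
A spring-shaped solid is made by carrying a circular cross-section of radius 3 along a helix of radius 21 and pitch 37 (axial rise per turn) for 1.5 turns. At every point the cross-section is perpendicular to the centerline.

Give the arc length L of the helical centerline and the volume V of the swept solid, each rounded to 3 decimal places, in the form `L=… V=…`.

L=205.555 V=5811.921

2πR = 2π·21 = 131.946891
per-turn = √(131.946891² + 37²) = √(17409.9822 + 1369) = √18778.9822 = 137.036426
L = 1.5 × 137.036426 = 205.554640
V = π·3² × L = 28.274334 × 205.554640 = 5811.920512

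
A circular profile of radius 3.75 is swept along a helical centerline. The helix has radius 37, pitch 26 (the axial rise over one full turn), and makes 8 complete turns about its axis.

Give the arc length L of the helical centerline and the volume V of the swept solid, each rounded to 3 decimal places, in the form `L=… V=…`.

2πR = 2π·37 = 232.477856
per-turn = √(232.477856² + 26²) = √(54045.9537 + 676) = √54721.9537 = 233.927240
L = 8 × 233.927240 = 1871.417921
V = π·3.75² × L = 44.178647 × 1871.417921 = 82676.711164

L=1871.418 V=82676.711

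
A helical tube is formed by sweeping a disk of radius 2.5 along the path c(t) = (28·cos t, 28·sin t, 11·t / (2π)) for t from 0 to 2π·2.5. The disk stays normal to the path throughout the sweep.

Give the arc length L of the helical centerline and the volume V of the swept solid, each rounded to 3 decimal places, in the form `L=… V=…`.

L=440.682 V=8652.768

2πR = 2π·28 = 175.929189
per-turn = √(175.929189² + 11²) = √(30951.0794 + 121) = √31072.0794 = 176.272742
L = 2.5 × 176.272742 = 440.681854
V = π·2.5² × L = 19.634954 × 440.681854 = 8652.767965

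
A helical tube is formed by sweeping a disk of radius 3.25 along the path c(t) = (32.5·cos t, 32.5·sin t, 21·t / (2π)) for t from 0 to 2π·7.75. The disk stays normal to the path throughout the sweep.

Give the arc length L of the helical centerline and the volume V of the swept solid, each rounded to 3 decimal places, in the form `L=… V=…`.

2πR = 2π·32.5 = 204.203522
per-turn = √(204.203522² + 21²) = √(41699.0786 + 441) = √42140.0786 = 205.280488
L = 7.75 × 205.280488 = 1590.923779
V = π·3.25² × L = 33.183072 × 1590.923779 = 52791.738947

L=1590.924 V=52791.739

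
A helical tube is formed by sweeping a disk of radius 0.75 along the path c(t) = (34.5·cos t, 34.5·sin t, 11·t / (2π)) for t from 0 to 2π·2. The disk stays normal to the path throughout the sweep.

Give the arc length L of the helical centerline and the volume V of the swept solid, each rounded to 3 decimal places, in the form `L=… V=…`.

L=434.098 V=767.114

2πR = 2π·34.5 = 216.769893
per-turn = √(216.769893² + 11²) = √(46989.1866 + 121) = √47110.1866 = 217.048811
L = 2 × 217.048811 = 434.097623
V = π·0.75² × L = 1.767146 × 434.097623 = 767.113820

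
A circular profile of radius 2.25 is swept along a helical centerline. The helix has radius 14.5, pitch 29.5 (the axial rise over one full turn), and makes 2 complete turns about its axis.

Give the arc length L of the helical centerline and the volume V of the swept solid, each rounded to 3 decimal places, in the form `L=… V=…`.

L=191.526 V=3046.095

2πR = 2π·14.5 = 91.106187
per-turn = √(91.106187² + 29.5²) = √(8300.3373 + 870.25) = √9170.5873 = 95.763183
L = 2 × 95.763183 = 191.526367
V = π·2.25² × L = 15.904313 × 191.526367 = 3046.095250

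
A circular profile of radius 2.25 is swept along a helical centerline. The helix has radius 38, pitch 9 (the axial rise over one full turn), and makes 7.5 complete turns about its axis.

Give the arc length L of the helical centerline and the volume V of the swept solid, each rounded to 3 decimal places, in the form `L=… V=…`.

2πR = 2π·38 = 238.761042
per-turn = √(238.761042² + 9²) = √(57006.8350 + 81) = √57087.8350 = 238.930607
L = 7.5 × 238.930607 = 1791.979553
V = π·2.25² × L = 15.904313 × 1791.979553 = 28500.203365

L=1791.980 V=28500.203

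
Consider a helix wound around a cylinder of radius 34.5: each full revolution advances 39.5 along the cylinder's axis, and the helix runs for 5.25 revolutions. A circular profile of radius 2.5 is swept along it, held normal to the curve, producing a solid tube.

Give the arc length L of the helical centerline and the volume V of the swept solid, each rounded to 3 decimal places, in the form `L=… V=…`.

L=1156.782 V=22713.355

2πR = 2π·34.5 = 216.769893
per-turn = √(216.769893² + 39.5²) = √(46989.1866 + 1560.25) = √48549.4366 = 220.339367
L = 5.25 × 220.339367 = 1156.781676
V = π·2.5² × L = 19.634954 × 1156.781676 = 22713.355087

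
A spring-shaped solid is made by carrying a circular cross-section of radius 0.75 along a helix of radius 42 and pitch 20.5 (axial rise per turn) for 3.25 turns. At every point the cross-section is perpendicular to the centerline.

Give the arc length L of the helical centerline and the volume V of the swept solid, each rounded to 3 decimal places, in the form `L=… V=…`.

2πR = 2π·42 = 263.893783
per-turn = √(263.893783² + 20.5²) = √(69639.9287 + 420.25) = √70060.1787 = 264.688834
L = 3.25 × 264.688834 = 860.238709
V = π·0.75² × L = 1.767146 × 860.238709 = 1520.167280

L=860.239 V=1520.167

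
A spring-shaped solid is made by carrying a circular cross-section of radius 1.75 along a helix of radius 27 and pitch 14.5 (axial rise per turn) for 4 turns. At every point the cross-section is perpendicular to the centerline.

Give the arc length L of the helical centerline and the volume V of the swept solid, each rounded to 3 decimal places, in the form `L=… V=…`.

L=681.058 V=6552.548

2πR = 2π·27 = 169.646003
per-turn = √(169.646003² + 14.5²) = √(28779.7664 + 210.25) = √28990.0164 = 170.264548
L = 4 × 170.264548 = 681.058194
V = π·1.75² × L = 9.621128 × 681.058194 = 6552.547716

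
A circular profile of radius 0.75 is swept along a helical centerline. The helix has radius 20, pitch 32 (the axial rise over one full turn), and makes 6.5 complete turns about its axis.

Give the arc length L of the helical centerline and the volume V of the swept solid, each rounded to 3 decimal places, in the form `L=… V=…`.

L=842.882 V=1489.495

2πR = 2π·20 = 125.663706
per-turn = √(125.663706² + 32²) = √(15791.3670 + 1024) = √16815.3670 = 129.674080
L = 6.5 × 129.674080 = 842.881520
V = π·0.75² × L = 1.767146 × 842.881520 = 1489.494596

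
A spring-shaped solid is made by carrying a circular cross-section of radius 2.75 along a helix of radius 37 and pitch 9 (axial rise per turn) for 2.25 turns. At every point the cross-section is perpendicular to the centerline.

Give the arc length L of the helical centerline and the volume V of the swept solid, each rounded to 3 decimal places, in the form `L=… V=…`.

2πR = 2π·37 = 232.477856
per-turn = √(232.477856² + 9²) = √(54045.9537 + 81) = √54126.9537 = 232.652001
L = 2.25 × 232.652001 = 523.467003
V = π·2.75² × L = 23.758294 × 523.467003 = 12436.683186

L=523.467 V=12436.683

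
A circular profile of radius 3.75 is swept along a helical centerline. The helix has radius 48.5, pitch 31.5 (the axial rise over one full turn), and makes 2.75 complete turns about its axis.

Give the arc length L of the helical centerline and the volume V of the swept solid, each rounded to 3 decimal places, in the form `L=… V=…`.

2πR = 2π·48.5 = 304.734487
per-turn = √(304.734487² + 31.5²) = √(92863.1078 + 992.25) = √93855.3578 = 306.358218
L = 2.75 × 306.358218 = 842.485100
V = π·3.75² × L = 44.178647 × 842.485100 = 37219.851568

L=842.485 V=37219.852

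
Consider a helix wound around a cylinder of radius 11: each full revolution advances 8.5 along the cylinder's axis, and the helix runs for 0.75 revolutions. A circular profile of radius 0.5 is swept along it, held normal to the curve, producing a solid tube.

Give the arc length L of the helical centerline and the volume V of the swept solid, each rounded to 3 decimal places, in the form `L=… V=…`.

2πR = 2π·11 = 69.115038
per-turn = √(69.115038² + 8.5²) = √(4776.8885 + 72.25) = √4849.1385 = 69.635756
L = 0.75 × 69.635756 = 52.226817
V = π·0.5² × L = 0.785398 × 52.226817 = 41.018846

L=52.227 V=41.019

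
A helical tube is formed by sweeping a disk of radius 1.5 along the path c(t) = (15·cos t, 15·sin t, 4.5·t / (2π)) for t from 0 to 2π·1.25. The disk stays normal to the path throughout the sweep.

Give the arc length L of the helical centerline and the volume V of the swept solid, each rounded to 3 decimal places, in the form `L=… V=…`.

L=117.944 V=833.697

2πR = 2π·15 = 94.247780
per-turn = √(94.247780² + 4.5²) = √(8882.6440 + 20.25) = √8902.8940 = 94.355148
L = 1.25 × 94.355148 = 117.943935
V = π·1.5² × L = 7.068583 × 117.943935 = 833.696550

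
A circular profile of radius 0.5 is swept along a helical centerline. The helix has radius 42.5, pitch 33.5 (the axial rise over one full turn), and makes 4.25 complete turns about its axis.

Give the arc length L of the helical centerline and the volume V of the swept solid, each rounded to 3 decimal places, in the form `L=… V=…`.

2πR = 2π·42.5 = 267.035376
per-turn = √(267.035376² + 33.5²) = √(71307.8918 + 1122.25) = √72430.1418 = 269.128486
L = 4.25 × 269.128486 = 1143.796064
V = π·0.5² × L = 0.785398 × 1143.796064 = 898.335328

L=1143.796 V=898.335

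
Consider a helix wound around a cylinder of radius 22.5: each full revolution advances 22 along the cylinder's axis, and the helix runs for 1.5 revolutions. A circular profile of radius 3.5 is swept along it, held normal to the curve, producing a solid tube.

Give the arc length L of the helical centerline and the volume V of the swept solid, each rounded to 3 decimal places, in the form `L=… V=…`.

L=214.610 V=8259.155

2πR = 2π·22.5 = 141.371669
per-turn = √(141.371669² + 22²) = √(19985.9489 + 484) = √20469.9489 = 143.073229
L = 1.5 × 143.073229 = 214.609844
V = π·3.5² × L = 38.484510 × 214.609844 = 8259.154681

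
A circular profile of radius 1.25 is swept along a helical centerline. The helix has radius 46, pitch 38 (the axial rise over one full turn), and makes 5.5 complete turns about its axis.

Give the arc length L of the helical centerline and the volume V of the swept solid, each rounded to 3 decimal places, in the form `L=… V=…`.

2πR = 2π·46 = 289.026524
per-turn = √(289.026524² + 38²) = √(83536.3317 + 1444) = √84980.3317 = 291.513862
L = 5.5 × 291.513862 = 1603.326240
V = π·1.25² × L = 4.908739 × 1603.326240 = 7870.309277

L=1603.326 V=7870.309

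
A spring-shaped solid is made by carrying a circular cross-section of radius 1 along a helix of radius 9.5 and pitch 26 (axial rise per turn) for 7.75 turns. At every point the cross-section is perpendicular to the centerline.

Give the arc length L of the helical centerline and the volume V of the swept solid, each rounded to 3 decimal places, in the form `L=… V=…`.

2πR = 2π·9.5 = 59.690260
per-turn = √(59.690260² + 26²) = √(3562.9272 + 676) = √4238.9272 = 65.107044
L = 7.75 × 65.107044 = 504.579592
V = π·1² × L = 3.141593 × 504.579592 = 1585.183538

L=504.580 V=1585.184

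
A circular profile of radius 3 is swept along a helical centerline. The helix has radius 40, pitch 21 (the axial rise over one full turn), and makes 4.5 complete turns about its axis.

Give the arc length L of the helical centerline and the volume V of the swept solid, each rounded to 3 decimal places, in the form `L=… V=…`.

2πR = 2π·40 = 251.327412
per-turn = √(251.327412² + 21²) = √(63165.4682 + 441) = √63606.4682 = 252.203228
L = 4.5 × 252.203228 = 1134.914526
V = π·3² × L = 28.274334 × 1134.914526 = 32088.952224

L=1134.915 V=32088.952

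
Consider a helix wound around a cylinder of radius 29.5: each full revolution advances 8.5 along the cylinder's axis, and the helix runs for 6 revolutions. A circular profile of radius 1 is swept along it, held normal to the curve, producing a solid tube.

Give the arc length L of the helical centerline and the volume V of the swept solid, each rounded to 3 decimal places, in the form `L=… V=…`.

L=1113.293 V=3497.512

2πR = 2π·29.5 = 185.353967
per-turn = √(185.353967² + 8.5²) = √(34356.0929 + 72.25) = √34428.3429 = 185.548762
L = 6 × 185.548762 = 1113.292569
V = π·1² × L = 3.141593 × 1113.292569 = 3497.511757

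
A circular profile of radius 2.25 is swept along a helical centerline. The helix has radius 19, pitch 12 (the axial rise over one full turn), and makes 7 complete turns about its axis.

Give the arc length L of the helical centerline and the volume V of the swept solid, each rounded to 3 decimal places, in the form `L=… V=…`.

2πR = 2π·19 = 119.380521
per-turn = √(119.380521² + 12²) = √(14251.7088 + 144) = √14395.7088 = 119.982118
L = 7 × 119.982118 = 839.874829
V = π·2.25² × L = 15.904313 × 839.874829 = 13357.632006

L=839.875 V=13357.632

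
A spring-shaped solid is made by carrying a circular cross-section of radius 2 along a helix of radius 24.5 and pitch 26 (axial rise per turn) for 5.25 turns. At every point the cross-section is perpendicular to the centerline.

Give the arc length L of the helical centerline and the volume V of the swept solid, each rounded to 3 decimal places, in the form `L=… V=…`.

L=819.621 V=10299.661

2πR = 2π·24.5 = 153.938040
per-turn = √(153.938040² + 26²) = √(23696.9202 + 676) = √24372.9202 = 156.118289
L = 5.25 × 156.118289 = 819.621017
V = π·2² × L = 12.566371 × 819.621017 = 10299.661468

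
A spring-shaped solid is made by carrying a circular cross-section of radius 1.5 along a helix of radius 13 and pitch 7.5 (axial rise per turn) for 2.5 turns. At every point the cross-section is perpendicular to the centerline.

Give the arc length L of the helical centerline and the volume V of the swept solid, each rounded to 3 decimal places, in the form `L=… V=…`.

L=205.063 V=1449.502

2πR = 2π·13 = 81.681409
per-turn = √(81.681409² + 7.5²) = √(6671.8526 + 56.25) = √6728.1026 = 82.025012
L = 2.5 × 82.025012 = 205.062530
V = π·1.5² × L = 7.068583 × 205.062530 = 1449.501608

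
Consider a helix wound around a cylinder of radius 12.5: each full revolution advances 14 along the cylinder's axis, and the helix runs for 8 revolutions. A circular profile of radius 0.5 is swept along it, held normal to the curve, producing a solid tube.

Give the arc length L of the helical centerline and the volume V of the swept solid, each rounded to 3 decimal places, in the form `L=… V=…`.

2πR = 2π·12.5 = 78.539816
per-turn = √(78.539816² + 14²) = √(6168.5028 + 196) = √6364.5028 = 79.777834
L = 8 × 79.777834 = 638.222670
V = π·0.5² × L = 0.785398 × 638.222670 = 501.258913

L=638.223 V=501.259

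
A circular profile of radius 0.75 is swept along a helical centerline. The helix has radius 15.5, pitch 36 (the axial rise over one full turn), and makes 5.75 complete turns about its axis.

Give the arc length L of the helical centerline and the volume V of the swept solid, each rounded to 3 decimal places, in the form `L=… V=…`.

2πR = 2π·15.5 = 97.389372
per-turn = √(97.389372² + 36²) = √(9484.6898 + 1296) = √10780.6898 = 103.830101
L = 5.75 × 103.830101 = 597.023080
V = π·0.75² × L = 1.767146 × 597.023080 = 1055.026868

L=597.023 V=1055.027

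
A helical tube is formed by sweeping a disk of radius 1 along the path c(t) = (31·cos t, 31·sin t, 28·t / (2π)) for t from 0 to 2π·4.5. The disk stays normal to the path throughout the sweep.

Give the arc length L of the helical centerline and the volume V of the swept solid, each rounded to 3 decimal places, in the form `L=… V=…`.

2πR = 2π·31 = 194.778745
per-turn = √(194.778745² + 28²) = √(37938.7593 + 784) = √38722.7593 = 196.780993
L = 4.5 × 196.780993 = 885.514470
V = π·1² × L = 3.141593 × 885.514470 = 2781.925753

L=885.514 V=2781.926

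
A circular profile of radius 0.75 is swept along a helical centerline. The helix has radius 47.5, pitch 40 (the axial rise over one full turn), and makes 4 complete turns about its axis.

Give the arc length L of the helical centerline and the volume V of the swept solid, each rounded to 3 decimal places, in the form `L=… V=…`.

L=1204.480 V=2128.491

2πR = 2π·47.5 = 298.451302
per-turn = √(298.451302² + 40²) = √(89073.1797 + 1600) = √90673.1797 = 301.119876
L = 4 × 301.119876 = 1204.479504
V = π·0.75² × L = 1.767146 × 1204.479504 = 2128.490978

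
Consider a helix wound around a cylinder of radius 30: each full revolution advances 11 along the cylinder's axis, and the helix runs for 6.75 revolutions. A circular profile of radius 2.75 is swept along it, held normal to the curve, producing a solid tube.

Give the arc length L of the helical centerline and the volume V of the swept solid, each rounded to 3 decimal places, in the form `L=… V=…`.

2πR = 2π·30 = 188.495559
per-turn = √(188.495559² + 11²) = √(35530.5758 + 121) = √35651.5758 = 188.816249
L = 6.75 × 188.816249 = 1274.509680
V = π·2.75² × L = 23.758294 × 1274.509680 = 30280.176247

L=1274.510 V=30280.176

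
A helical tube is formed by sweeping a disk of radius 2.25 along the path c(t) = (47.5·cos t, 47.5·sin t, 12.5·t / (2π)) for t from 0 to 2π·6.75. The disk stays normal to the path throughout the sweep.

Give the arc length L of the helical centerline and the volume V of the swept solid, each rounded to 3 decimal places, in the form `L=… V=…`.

L=2016.312 V=32068.064

2πR = 2π·47.5 = 298.451302
per-turn = √(298.451302² + 12.5²) = √(89073.1797 + 156.25) = √89229.4297 = 298.712955
L = 6.75 × 298.712955 = 2016.312449
V = π·2.25² × L = 15.904313 × 2016.312449 = 32068.063908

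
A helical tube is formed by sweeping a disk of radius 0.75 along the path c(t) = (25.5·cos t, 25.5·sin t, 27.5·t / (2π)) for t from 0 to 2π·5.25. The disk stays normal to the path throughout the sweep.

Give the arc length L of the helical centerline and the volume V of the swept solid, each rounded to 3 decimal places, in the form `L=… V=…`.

2πR = 2π·25.5 = 160.221225
per-turn = √(160.221225² + 27.5²) = √(25670.8410 + 756.25) = √26427.0910 = 162.564114
L = 5.25 × 162.564114 = 853.461597
V = π·0.75² × L = 1.767146 × 853.461597 = 1508.191134

L=853.462 V=1508.191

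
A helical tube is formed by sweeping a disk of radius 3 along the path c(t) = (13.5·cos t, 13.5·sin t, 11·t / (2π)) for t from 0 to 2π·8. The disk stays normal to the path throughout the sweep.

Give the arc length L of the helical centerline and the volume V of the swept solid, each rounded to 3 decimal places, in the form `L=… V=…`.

L=684.266 V=19347.172

2πR = 2π·13.5 = 84.823002
per-turn = √(84.823002² + 11²) = √(7194.9416 + 121) = √7315.9416 = 85.533278
L = 8 × 85.533278 = 684.266222
V = π·3² × L = 28.274334 × 684.266222 = 19347.171633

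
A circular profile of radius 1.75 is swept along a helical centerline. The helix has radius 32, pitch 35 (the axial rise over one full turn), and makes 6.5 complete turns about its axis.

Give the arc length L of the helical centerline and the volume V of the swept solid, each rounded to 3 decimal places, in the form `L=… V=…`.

L=1326.556 V=12762.963

2πR = 2π·32 = 201.061930
per-turn = √(201.061930² + 35²) = √(40425.8996 + 1225) = √41650.8996 = 204.085520
L = 6.5 × 204.085520 = 1326.555882
V = π·1.75² × L = 9.621128 × 1326.555882 = 12762.963283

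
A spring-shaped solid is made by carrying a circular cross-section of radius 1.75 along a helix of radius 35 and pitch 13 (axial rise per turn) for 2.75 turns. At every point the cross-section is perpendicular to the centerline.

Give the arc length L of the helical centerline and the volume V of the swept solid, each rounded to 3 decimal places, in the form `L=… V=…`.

L=605.812 V=5828.598

2πR = 2π·35 = 219.911486
per-turn = √(219.911486² + 13²) = √(48361.0616 + 169) = √48530.0616 = 220.295396
L = 2.75 × 220.295396 = 605.812339
V = π·1.75² × L = 9.621128 × 605.812339 = 5828.597760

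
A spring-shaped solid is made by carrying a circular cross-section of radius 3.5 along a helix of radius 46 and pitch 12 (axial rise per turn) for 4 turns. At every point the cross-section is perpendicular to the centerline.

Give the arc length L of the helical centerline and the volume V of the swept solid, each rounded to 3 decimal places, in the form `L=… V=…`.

2πR = 2π·46 = 289.026524
per-turn = √(289.026524² + 12²) = √(83536.3317 + 144) = √83680.3317 = 289.275529
L = 4 × 289.275529 = 1157.102116
V = π·3.5² × L = 38.484510 × 1157.102116 = 44530.507954

L=1157.102 V=44530.508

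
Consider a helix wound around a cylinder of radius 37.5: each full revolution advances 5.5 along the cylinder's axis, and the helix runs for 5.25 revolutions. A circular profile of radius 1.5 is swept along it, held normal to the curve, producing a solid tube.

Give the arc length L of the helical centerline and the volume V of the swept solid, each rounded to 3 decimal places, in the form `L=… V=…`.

L=1237.339 V=8746.235

2πR = 2π·37.5 = 235.619449
per-turn = √(235.619449² + 5.5²) = √(55516.5248 + 30.25) = √55546.7748 = 235.683633
L = 5.25 × 235.683633 = 1237.339072
V = π·1.5² × L = 7.068583 × 1237.339072 = 8746.234512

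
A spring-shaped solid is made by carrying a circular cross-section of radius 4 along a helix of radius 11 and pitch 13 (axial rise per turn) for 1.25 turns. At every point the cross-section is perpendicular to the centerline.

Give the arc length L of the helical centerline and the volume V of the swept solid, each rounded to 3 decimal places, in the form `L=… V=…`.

L=87.909 V=4418.776

2πR = 2π·11 = 69.115038
per-turn = √(69.115038² + 13²) = √(4776.8885 + 169) = √4945.8885 = 70.327011
L = 1.25 × 70.327011 = 87.908764
V = π·4² × L = 50.265482 × 87.908764 = 4418.776446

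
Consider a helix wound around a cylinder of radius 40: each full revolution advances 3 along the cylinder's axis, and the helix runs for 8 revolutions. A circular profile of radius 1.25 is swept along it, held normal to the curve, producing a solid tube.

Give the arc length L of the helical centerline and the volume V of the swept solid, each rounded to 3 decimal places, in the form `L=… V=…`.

2πR = 2π·40 = 251.327412
per-turn = √(251.327412² + 3²) = √(63165.4682 + 9) = √63174.4682 = 251.345317
L = 8 × 251.345317 = 2010.762533
V = π·1.25² × L = 4.908739 × 2010.762533 = 9870.307501

L=2010.763 V=9870.308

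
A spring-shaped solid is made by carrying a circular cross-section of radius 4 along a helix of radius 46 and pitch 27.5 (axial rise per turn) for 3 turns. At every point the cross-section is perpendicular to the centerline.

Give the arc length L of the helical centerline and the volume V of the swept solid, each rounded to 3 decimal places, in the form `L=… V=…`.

2πR = 2π·46 = 289.026524
per-turn = √(289.026524² + 27.5²) = √(83536.3317 + 756.25) = √84292.5817 = 290.331847
L = 3 × 290.331847 = 870.995542
V = π·4² × L = 50.265482 × 870.995542 = 43781.011156

L=870.996 V=43781.011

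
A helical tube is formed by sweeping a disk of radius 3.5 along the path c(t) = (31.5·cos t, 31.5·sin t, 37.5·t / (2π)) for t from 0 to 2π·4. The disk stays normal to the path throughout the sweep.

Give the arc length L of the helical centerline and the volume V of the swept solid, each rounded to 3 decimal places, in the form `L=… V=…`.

L=805.766 V=31009.522

2πR = 2π·31.5 = 197.920337
per-turn = √(197.920337² + 37.5²) = √(39172.4599 + 1406.25) = √40578.7099 = 201.441579
L = 4 × 201.441579 = 805.766317
V = π·3.5² × L = 38.484510 × 805.766317 = 31009.521896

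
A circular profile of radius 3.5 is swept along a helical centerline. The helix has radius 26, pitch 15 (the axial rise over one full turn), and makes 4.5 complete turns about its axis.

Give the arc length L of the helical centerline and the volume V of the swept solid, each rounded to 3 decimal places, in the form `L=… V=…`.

L=738.225 V=28410.232

2πR = 2π·26 = 163.362818
per-turn = √(163.362818² + 15²) = √(26687.4103 + 225) = √26912.4103 = 164.050024
L = 4.5 × 164.050024 = 738.225107
V = π·3.5² × L = 38.484510 × 738.225107 = 28410.231517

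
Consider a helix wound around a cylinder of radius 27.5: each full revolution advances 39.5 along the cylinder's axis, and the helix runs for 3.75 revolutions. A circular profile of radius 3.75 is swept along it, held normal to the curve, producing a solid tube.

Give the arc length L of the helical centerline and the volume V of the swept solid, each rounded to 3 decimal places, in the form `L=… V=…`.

2πR = 2π·27.5 = 172.787596
per-turn = √(172.787596² + 39.5²) = √(29855.5533 + 1560.25) = √31415.8033 = 177.245037
L = 3.75 × 177.245037 = 664.668891
V = π·3.75² × L = 44.178647 × 664.668891 = 29364.172083

L=664.669 V=29364.172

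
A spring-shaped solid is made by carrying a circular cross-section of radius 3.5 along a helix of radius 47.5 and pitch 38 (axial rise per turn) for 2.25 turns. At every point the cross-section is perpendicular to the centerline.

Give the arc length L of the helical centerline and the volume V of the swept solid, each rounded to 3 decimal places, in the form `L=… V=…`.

2πR = 2π·47.5 = 298.451302
per-turn = √(298.451302² + 38²) = √(89073.1797 + 1444) = √90517.1797 = 300.860731
L = 2.25 × 300.860731 = 676.936646
V = π·3.5² × L = 38.484510 × 676.936646 = 26051.575116

L=676.937 V=26051.575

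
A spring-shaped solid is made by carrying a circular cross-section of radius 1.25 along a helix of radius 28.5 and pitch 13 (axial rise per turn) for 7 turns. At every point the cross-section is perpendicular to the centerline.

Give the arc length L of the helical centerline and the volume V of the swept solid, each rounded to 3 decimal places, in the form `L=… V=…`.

L=1256.794 V=6169.275

2πR = 2π·28.5 = 179.070781
per-turn = √(179.070781² + 13²) = √(32066.3447 + 169) = √32235.3447 = 179.542042
L = 7 × 179.542042 = 1256.794291
V = π·1.25² × L = 4.908739 × 1256.794291 = 6169.274550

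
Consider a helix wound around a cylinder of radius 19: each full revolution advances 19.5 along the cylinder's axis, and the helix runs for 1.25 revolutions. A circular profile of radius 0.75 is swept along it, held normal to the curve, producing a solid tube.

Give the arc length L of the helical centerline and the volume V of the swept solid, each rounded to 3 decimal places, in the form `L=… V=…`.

2πR = 2π·19 = 119.380521
per-turn = √(119.380521² + 19.5²) = √(14251.7088 + 380.25) = √14631.9588 = 120.962634
L = 1.25 × 120.962634 = 151.203292
V = π·0.75² × L = 1.767146 × 151.203292 = 267.198273

L=151.203 V=267.198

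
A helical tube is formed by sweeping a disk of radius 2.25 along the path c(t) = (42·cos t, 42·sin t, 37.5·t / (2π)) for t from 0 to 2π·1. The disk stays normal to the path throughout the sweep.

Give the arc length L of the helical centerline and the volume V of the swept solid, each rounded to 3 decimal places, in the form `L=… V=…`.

L=266.545 V=4239.213

2πR = 2π·42 = 263.893783
per-turn = √(263.893783² + 37.5²) = √(69639.9287 + 1406.25) = √71046.1787 = 266.544891
L = 1 × 266.544891 = 266.544891
V = π·2.25² × L = 15.904313 × 266.544891 = 4239.213316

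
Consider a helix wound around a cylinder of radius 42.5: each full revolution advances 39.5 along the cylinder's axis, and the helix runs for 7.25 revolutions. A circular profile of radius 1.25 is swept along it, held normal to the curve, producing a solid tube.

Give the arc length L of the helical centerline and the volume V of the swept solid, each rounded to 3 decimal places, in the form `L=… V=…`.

2πR = 2π·42.5 = 267.035376
per-turn = √(267.035376² + 39.5²) = √(71307.8918 + 1560.25) = √72868.1418 = 269.940997
L = 7.25 × 269.940997 = 1957.072227
V = π·1.25² × L = 4.908739 × 1957.072227 = 9606.755831

L=1957.072 V=9606.756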